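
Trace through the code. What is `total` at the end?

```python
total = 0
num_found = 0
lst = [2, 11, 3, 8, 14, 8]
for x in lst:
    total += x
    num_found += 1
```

Let's trace through this code step by step.

Initialize: total = 0
Initialize: num_found = 0
Initialize: lst = [2, 11, 3, 8, 14, 8]
Entering loop: for x in lst:

After execution: total = 46
46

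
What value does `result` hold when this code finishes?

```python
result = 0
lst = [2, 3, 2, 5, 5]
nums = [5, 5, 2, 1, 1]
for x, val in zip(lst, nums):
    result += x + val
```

Let's trace through this code step by step.

Initialize: result = 0
Initialize: lst = [2, 3, 2, 5, 5]
Initialize: nums = [5, 5, 2, 1, 1]
Entering loop: for x, val in zip(lst, nums):

After execution: result = 31
31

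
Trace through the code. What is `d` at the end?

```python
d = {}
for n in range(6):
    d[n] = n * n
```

Let's trace through this code step by step.

Initialize: d = {}
Entering loop: for n in range(6):

After execution: d = {0: 0, 1: 1, 2: 4, 3: 9, 4: 16, 5: 25}
{0: 0, 1: 1, 2: 4, 3: 9, 4: 16, 5: 25}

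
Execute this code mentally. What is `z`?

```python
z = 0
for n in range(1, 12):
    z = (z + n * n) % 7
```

Let's trace through this code step by step.

Initialize: z = 0
Entering loop: for n in range(1, 12):

After execution: z = 2
2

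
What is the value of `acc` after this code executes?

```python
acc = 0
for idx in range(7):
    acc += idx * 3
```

Let's trace through this code step by step.

Initialize: acc = 0
Entering loop: for idx in range(7):

After execution: acc = 63
63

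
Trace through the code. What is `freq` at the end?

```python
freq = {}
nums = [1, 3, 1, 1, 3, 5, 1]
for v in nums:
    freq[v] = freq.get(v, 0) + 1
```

Let's trace through this code step by step.

Initialize: freq = {}
Initialize: nums = [1, 3, 1, 1, 3, 5, 1]
Entering loop: for v in nums:

After execution: freq = {1: 4, 3: 2, 5: 1}
{1: 4, 3: 2, 5: 1}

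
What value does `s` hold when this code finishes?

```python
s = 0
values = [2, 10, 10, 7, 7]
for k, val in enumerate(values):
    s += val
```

Let's trace through this code step by step.

Initialize: s = 0
Initialize: values = [2, 10, 10, 7, 7]
Entering loop: for k, val in enumerate(values):

After execution: s = 36
36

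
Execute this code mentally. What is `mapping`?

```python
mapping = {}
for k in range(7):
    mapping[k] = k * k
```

Let's trace through this code step by step.

Initialize: mapping = {}
Entering loop: for k in range(7):

After execution: mapping = {0: 0, 1: 1, 2: 4, 3: 9, 4: 16, 5: 25, 6: 36}
{0: 0, 1: 1, 2: 4, 3: 9, 4: 16, 5: 25, 6: 36}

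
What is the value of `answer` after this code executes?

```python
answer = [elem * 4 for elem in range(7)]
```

Let's trace through this code step by step.

Initialize: answer = [elem * 4 for elem in range(7)]

After execution: answer = [0, 4, 8, 12, 16, 20, 24]
[0, 4, 8, 12, 16, 20, 24]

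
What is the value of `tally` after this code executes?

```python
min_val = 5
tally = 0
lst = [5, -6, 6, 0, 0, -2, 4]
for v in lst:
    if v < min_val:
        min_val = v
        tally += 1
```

Let's trace through this code step by step.

Initialize: min_val = 5
Initialize: tally = 0
Initialize: lst = [5, -6, 6, 0, 0, -2, 4]
Entering loop: for v in lst:

After execution: tally = 1
1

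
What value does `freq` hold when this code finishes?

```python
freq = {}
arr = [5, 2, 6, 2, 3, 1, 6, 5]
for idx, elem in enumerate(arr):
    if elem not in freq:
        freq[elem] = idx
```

Let's trace through this code step by step.

Initialize: freq = {}
Initialize: arr = [5, 2, 6, 2, 3, 1, 6, 5]
Entering loop: for idx, elem in enumerate(arr):

After execution: freq = {5: 0, 2: 1, 6: 2, 3: 4, 1: 5}
{5: 0, 2: 1, 6: 2, 3: 4, 1: 5}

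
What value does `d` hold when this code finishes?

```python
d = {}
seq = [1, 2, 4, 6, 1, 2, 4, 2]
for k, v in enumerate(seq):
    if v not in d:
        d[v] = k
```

Let's trace through this code step by step.

Initialize: d = {}
Initialize: seq = [1, 2, 4, 6, 1, 2, 4, 2]
Entering loop: for k, v in enumerate(seq):

After execution: d = {1: 0, 2: 1, 4: 2, 6: 3}
{1: 0, 2: 1, 4: 2, 6: 3}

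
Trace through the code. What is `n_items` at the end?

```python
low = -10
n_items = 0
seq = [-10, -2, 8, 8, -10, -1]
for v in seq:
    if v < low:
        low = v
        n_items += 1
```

Let's trace through this code step by step.

Initialize: low = -10
Initialize: n_items = 0
Initialize: seq = [-10, -2, 8, 8, -10, -1]
Entering loop: for v in seq:

After execution: n_items = 0
0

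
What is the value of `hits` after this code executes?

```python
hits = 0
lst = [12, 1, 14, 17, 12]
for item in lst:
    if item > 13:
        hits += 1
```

Let's trace through this code step by step.

Initialize: hits = 0
Initialize: lst = [12, 1, 14, 17, 12]
Entering loop: for item in lst:

After execution: hits = 2
2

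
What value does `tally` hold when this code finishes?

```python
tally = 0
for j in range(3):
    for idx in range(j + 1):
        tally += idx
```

Let's trace through this code step by step.

Initialize: tally = 0
Entering loop: for j in range(3):

After execution: tally = 4
4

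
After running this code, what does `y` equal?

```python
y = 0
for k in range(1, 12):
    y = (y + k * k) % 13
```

Let's trace through this code step by step.

Initialize: y = 0
Entering loop: for k in range(1, 12):

After execution: y = 12
12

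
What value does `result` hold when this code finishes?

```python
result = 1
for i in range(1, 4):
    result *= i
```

Let's trace through this code step by step.

Initialize: result = 1
Entering loop: for i in range(1, 4):

After execution: result = 6
6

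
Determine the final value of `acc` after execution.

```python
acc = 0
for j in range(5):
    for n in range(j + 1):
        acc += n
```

Let's trace through this code step by step.

Initialize: acc = 0
Entering loop: for j in range(5):

After execution: acc = 20
20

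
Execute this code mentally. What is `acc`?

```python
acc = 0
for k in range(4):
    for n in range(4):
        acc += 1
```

Let's trace through this code step by step.

Initialize: acc = 0
Entering loop: for k in range(4):

After execution: acc = 16
16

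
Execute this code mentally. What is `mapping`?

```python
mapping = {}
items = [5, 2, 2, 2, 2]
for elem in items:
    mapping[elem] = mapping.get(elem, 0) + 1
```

Let's trace through this code step by step.

Initialize: mapping = {}
Initialize: items = [5, 2, 2, 2, 2]
Entering loop: for elem in items:

After execution: mapping = {5: 1, 2: 4}
{5: 1, 2: 4}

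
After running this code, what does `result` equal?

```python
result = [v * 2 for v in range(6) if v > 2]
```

Let's trace through this code step by step.

Initialize: result = [v * 2 for v in range(6) if v > 2]

After execution: result = [6, 8, 10]
[6, 8, 10]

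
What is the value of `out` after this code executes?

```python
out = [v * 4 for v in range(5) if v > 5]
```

Let's trace through this code step by step.

Initialize: out = [v * 4 for v in range(5) if v > 5]

After execution: out = []
[]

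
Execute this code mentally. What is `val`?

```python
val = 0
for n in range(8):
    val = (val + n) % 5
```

Let's trace through this code step by step.

Initialize: val = 0
Entering loop: for n in range(8):

After execution: val = 3
3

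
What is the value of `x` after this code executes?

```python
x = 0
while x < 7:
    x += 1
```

Let's trace through this code step by step.

Initialize: x = 0
Entering loop: while x < 7:

After execution: x = 7
7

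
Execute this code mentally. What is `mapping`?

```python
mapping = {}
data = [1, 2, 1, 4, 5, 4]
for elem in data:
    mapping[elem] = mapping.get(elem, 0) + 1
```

Let's trace through this code step by step.

Initialize: mapping = {}
Initialize: data = [1, 2, 1, 4, 5, 4]
Entering loop: for elem in data:

After execution: mapping = {1: 2, 2: 1, 4: 2, 5: 1}
{1: 2, 2: 1, 4: 2, 5: 1}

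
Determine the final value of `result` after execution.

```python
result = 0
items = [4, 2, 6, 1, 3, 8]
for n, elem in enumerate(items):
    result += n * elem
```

Let's trace through this code step by step.

Initialize: result = 0
Initialize: items = [4, 2, 6, 1, 3, 8]
Entering loop: for n, elem in enumerate(items):

After execution: result = 69
69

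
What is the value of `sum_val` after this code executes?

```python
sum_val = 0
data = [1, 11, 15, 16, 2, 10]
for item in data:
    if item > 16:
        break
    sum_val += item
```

Let's trace through this code step by step.

Initialize: sum_val = 0
Initialize: data = [1, 11, 15, 16, 2, 10]
Entering loop: for item in data:

After execution: sum_val = 55
55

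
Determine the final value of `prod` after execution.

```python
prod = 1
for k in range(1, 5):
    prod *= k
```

Let's trace through this code step by step.

Initialize: prod = 1
Entering loop: for k in range(1, 5):

After execution: prod = 24
24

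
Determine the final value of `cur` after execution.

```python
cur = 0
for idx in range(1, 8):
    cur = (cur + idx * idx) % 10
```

Let's trace through this code step by step.

Initialize: cur = 0
Entering loop: for idx in range(1, 8):

After execution: cur = 0
0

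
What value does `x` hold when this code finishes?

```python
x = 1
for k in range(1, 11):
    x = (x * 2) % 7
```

Let's trace through this code step by step.

Initialize: x = 1
Entering loop: for k in range(1, 11):

After execution: x = 2
2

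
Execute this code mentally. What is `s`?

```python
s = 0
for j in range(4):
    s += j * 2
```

Let's trace through this code step by step.

Initialize: s = 0
Entering loop: for j in range(4):

After execution: s = 12
12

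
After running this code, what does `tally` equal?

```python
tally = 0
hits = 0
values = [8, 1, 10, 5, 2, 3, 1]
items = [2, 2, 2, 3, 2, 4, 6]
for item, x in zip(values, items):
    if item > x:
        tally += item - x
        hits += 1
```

Let's trace through this code step by step.

Initialize: tally = 0
Initialize: hits = 0
Initialize: values = [8, 1, 10, 5, 2, 3, 1]
Initialize: items = [2, 2, 2, 3, 2, 4, 6]
Entering loop: for item, x in zip(values, items):

After execution: tally = 16
16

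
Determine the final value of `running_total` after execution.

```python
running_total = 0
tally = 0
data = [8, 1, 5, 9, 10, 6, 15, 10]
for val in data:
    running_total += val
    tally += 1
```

Let's trace through this code step by step.

Initialize: running_total = 0
Initialize: tally = 0
Initialize: data = [8, 1, 5, 9, 10, 6, 15, 10]
Entering loop: for val in data:

After execution: running_total = 64
64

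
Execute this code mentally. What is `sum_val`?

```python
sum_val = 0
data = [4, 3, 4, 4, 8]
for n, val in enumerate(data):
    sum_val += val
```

Let's trace through this code step by step.

Initialize: sum_val = 0
Initialize: data = [4, 3, 4, 4, 8]
Entering loop: for n, val in enumerate(data):

After execution: sum_val = 23
23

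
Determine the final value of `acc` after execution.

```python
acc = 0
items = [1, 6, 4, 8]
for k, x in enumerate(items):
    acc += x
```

Let's trace through this code step by step.

Initialize: acc = 0
Initialize: items = [1, 6, 4, 8]
Entering loop: for k, x in enumerate(items):

After execution: acc = 19
19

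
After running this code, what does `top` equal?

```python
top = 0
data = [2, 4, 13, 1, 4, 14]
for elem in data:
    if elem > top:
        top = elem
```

Let's trace through this code step by step.

Initialize: top = 0
Initialize: data = [2, 4, 13, 1, 4, 14]
Entering loop: for elem in data:

After execution: top = 14
14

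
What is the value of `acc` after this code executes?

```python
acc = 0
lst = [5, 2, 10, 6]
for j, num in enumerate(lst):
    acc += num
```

Let's trace through this code step by step.

Initialize: acc = 0
Initialize: lst = [5, 2, 10, 6]
Entering loop: for j, num in enumerate(lst):

After execution: acc = 23
23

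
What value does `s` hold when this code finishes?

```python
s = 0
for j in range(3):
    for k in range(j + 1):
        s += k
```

Let's trace through this code step by step.

Initialize: s = 0
Entering loop: for j in range(3):

After execution: s = 4
4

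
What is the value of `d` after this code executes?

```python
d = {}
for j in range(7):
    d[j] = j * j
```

Let's trace through this code step by step.

Initialize: d = {}
Entering loop: for j in range(7):

After execution: d = {0: 0, 1: 1, 2: 4, 3: 9, 4: 16, 5: 25, 6: 36}
{0: 0, 1: 1, 2: 4, 3: 9, 4: 16, 5: 25, 6: 36}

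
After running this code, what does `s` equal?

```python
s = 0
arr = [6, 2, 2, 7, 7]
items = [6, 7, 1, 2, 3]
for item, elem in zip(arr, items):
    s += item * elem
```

Let's trace through this code step by step.

Initialize: s = 0
Initialize: arr = [6, 2, 2, 7, 7]
Initialize: items = [6, 7, 1, 2, 3]
Entering loop: for item, elem in zip(arr, items):

After execution: s = 87
87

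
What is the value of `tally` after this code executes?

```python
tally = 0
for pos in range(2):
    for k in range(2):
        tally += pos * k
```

Let's trace through this code step by step.

Initialize: tally = 0
Entering loop: for pos in range(2):

After execution: tally = 1
1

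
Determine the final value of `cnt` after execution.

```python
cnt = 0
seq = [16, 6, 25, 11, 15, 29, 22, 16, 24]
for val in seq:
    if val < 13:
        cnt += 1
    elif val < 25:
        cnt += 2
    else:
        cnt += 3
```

Let's trace through this code step by step.

Initialize: cnt = 0
Initialize: seq = [16, 6, 25, 11, 15, 29, 22, 16, 24]
Entering loop: for val in seq:

After execution: cnt = 18
18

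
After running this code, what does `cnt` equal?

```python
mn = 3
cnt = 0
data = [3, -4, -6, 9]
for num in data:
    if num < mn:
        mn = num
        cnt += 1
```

Let's trace through this code step by step.

Initialize: mn = 3
Initialize: cnt = 0
Initialize: data = [3, -4, -6, 9]
Entering loop: for num in data:

After execution: cnt = 2
2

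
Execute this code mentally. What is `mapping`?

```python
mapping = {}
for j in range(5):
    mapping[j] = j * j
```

Let's trace through this code step by step.

Initialize: mapping = {}
Entering loop: for j in range(5):

After execution: mapping = {0: 0, 1: 1, 2: 4, 3: 9, 4: 16}
{0: 0, 1: 1, 2: 4, 3: 9, 4: 16}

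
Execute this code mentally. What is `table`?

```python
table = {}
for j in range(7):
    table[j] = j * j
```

Let's trace through this code step by step.

Initialize: table = {}
Entering loop: for j in range(7):

After execution: table = {0: 0, 1: 1, 2: 4, 3: 9, 4: 16, 5: 25, 6: 36}
{0: 0, 1: 1, 2: 4, 3: 9, 4: 16, 5: 25, 6: 36}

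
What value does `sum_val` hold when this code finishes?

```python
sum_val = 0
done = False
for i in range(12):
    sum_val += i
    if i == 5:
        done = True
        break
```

Let's trace through this code step by step.

Initialize: sum_val = 0
Initialize: done = False
Entering loop: for i in range(12):

After execution: sum_val = 15
15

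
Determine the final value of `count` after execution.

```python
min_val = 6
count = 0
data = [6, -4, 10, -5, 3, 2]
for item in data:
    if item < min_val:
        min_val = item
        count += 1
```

Let's trace through this code step by step.

Initialize: min_val = 6
Initialize: count = 0
Initialize: data = [6, -4, 10, -5, 3, 2]
Entering loop: for item in data:

After execution: count = 2
2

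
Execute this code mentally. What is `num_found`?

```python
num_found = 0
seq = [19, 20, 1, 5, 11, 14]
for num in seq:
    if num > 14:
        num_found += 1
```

Let's trace through this code step by step.

Initialize: num_found = 0
Initialize: seq = [19, 20, 1, 5, 11, 14]
Entering loop: for num in seq:

After execution: num_found = 2
2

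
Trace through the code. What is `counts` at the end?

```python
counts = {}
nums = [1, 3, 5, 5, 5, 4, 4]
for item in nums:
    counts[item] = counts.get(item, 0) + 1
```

Let's trace through this code step by step.

Initialize: counts = {}
Initialize: nums = [1, 3, 5, 5, 5, 4, 4]
Entering loop: for item in nums:

After execution: counts = {1: 1, 3: 1, 5: 3, 4: 2}
{1: 1, 3: 1, 5: 3, 4: 2}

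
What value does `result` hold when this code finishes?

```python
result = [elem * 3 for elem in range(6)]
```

Let's trace through this code step by step.

Initialize: result = [elem * 3 for elem in range(6)]

After execution: result = [0, 3, 6, 9, 12, 15]
[0, 3, 6, 9, 12, 15]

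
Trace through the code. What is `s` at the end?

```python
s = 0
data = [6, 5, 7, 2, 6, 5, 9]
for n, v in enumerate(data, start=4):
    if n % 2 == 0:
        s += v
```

Let's trace through this code step by step.

Initialize: s = 0
Initialize: data = [6, 5, 7, 2, 6, 5, 9]
Entering loop: for n, v in enumerate(data, start=4):

After execution: s = 28
28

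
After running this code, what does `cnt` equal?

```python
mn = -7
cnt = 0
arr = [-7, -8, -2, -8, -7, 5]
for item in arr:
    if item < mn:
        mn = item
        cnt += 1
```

Let's trace through this code step by step.

Initialize: mn = -7
Initialize: cnt = 0
Initialize: arr = [-7, -8, -2, -8, -7, 5]
Entering loop: for item in arr:

After execution: cnt = 1
1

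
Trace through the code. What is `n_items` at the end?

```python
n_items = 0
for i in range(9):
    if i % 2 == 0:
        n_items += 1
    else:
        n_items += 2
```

Let's trace through this code step by step.

Initialize: n_items = 0
Entering loop: for i in range(9):

After execution: n_items = 13
13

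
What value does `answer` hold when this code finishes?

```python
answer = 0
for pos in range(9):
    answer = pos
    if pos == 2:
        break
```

Let's trace through this code step by step.

Initialize: answer = 0
Entering loop: for pos in range(9):

After execution: answer = 2
2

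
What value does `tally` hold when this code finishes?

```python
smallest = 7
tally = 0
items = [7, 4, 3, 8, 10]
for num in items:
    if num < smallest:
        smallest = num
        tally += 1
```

Let's trace through this code step by step.

Initialize: smallest = 7
Initialize: tally = 0
Initialize: items = [7, 4, 3, 8, 10]
Entering loop: for num in items:

After execution: tally = 2
2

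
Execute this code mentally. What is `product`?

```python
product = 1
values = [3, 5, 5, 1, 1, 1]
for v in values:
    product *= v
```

Let's trace through this code step by step.

Initialize: product = 1
Initialize: values = [3, 5, 5, 1, 1, 1]
Entering loop: for v in values:

After execution: product = 75
75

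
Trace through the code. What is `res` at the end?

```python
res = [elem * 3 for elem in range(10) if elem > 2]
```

Let's trace through this code step by step.

Initialize: res = [elem * 3 for elem in range(10) if elem > 2]

After execution: res = [9, 12, 15, 18, 21, 24, 27]
[9, 12, 15, 18, 21, 24, 27]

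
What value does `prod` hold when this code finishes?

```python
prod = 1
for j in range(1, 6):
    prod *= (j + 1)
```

Let's trace through this code step by step.

Initialize: prod = 1
Entering loop: for j in range(1, 6):

After execution: prod = 720
720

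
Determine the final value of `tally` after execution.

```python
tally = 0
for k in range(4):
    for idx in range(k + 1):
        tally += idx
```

Let's trace through this code step by step.

Initialize: tally = 0
Entering loop: for k in range(4):

After execution: tally = 10
10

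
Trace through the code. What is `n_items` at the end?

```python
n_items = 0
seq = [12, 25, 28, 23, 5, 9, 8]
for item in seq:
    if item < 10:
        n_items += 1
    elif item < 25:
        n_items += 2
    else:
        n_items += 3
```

Let's trace through this code step by step.

Initialize: n_items = 0
Initialize: seq = [12, 25, 28, 23, 5, 9, 8]
Entering loop: for item in seq:

After execution: n_items = 13
13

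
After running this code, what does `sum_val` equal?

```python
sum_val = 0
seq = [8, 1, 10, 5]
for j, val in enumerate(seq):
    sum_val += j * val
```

Let's trace through this code step by step.

Initialize: sum_val = 0
Initialize: seq = [8, 1, 10, 5]
Entering loop: for j, val in enumerate(seq):

After execution: sum_val = 36
36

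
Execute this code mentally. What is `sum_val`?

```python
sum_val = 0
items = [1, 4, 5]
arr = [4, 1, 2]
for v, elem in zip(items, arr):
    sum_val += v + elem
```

Let's trace through this code step by step.

Initialize: sum_val = 0
Initialize: items = [1, 4, 5]
Initialize: arr = [4, 1, 2]
Entering loop: for v, elem in zip(items, arr):

After execution: sum_val = 17
17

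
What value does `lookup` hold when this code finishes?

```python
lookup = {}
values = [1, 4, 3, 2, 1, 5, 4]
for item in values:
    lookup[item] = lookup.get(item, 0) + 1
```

Let's trace through this code step by step.

Initialize: lookup = {}
Initialize: values = [1, 4, 3, 2, 1, 5, 4]
Entering loop: for item in values:

After execution: lookup = {1: 2, 4: 2, 3: 1, 2: 1, 5: 1}
{1: 2, 4: 2, 3: 1, 2: 1, 5: 1}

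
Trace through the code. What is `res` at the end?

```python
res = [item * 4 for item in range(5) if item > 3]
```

Let's trace through this code step by step.

Initialize: res = [item * 4 for item in range(5) if item > 3]

After execution: res = [16]
[16]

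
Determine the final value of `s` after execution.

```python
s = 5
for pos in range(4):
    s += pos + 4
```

Let's trace through this code step by step.

Initialize: s = 5
Entering loop: for pos in range(4):

After execution: s = 27
27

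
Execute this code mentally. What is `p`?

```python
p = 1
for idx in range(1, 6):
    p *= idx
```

Let's trace through this code step by step.

Initialize: p = 1
Entering loop: for idx in range(1, 6):

After execution: p = 120
120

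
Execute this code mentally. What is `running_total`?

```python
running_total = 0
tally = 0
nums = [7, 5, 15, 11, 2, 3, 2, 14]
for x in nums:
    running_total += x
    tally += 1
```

Let's trace through this code step by step.

Initialize: running_total = 0
Initialize: tally = 0
Initialize: nums = [7, 5, 15, 11, 2, 3, 2, 14]
Entering loop: for x in nums:

After execution: running_total = 59
59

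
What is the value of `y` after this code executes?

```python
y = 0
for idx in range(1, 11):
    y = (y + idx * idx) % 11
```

Let's trace through this code step by step.

Initialize: y = 0
Entering loop: for idx in range(1, 11):

After execution: y = 0
0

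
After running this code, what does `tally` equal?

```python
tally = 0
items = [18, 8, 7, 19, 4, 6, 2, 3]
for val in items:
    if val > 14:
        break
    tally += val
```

Let's trace through this code step by step.

Initialize: tally = 0
Initialize: items = [18, 8, 7, 19, 4, 6, 2, 3]
Entering loop: for val in items:

After execution: tally = 0
0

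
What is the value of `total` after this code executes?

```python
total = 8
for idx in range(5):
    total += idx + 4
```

Let's trace through this code step by step.

Initialize: total = 8
Entering loop: for idx in range(5):

After execution: total = 38
38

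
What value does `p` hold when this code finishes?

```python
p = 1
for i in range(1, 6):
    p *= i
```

Let's trace through this code step by step.

Initialize: p = 1
Entering loop: for i in range(1, 6):

After execution: p = 120
120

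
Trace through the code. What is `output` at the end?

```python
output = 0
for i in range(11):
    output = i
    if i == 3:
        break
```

Let's trace through this code step by step.

Initialize: output = 0
Entering loop: for i in range(11):

After execution: output = 3
3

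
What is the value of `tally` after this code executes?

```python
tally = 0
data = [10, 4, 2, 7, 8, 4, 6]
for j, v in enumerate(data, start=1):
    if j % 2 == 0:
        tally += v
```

Let's trace through this code step by step.

Initialize: tally = 0
Initialize: data = [10, 4, 2, 7, 8, 4, 6]
Entering loop: for j, v in enumerate(data, start=1):

After execution: tally = 15
15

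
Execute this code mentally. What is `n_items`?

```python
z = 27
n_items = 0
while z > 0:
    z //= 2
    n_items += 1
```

Let's trace through this code step by step.

Initialize: z = 27
Initialize: n_items = 0
Entering loop: while z > 0:

After execution: n_items = 5
5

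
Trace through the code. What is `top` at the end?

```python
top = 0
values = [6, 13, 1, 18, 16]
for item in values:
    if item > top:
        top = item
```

Let's trace through this code step by step.

Initialize: top = 0
Initialize: values = [6, 13, 1, 18, 16]
Entering loop: for item in values:

After execution: top = 18
18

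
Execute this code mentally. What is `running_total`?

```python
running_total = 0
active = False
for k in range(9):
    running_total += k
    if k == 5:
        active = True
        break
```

Let's trace through this code step by step.

Initialize: running_total = 0
Initialize: active = False
Entering loop: for k in range(9):

After execution: running_total = 15
15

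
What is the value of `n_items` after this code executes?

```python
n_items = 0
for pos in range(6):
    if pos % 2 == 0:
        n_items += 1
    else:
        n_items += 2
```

Let's trace through this code step by step.

Initialize: n_items = 0
Entering loop: for pos in range(6):

After execution: n_items = 9
9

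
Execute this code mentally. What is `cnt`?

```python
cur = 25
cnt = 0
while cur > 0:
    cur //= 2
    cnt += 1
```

Let's trace through this code step by step.

Initialize: cur = 25
Initialize: cnt = 0
Entering loop: while cur > 0:

After execution: cnt = 5
5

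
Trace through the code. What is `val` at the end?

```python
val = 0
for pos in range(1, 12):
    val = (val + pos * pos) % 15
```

Let's trace through this code step by step.

Initialize: val = 0
Entering loop: for pos in range(1, 12):

After execution: val = 11
11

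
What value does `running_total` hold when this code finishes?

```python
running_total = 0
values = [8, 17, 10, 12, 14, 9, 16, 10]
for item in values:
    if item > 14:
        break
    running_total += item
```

Let's trace through this code step by step.

Initialize: running_total = 0
Initialize: values = [8, 17, 10, 12, 14, 9, 16, 10]
Entering loop: for item in values:

After execution: running_total = 8
8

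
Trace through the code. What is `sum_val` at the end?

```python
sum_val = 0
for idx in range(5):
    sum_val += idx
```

Let's trace through this code step by step.

Initialize: sum_val = 0
Entering loop: for idx in range(5):

After execution: sum_val = 10
10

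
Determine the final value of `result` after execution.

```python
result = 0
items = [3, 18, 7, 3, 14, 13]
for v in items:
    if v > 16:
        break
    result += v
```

Let's trace through this code step by step.

Initialize: result = 0
Initialize: items = [3, 18, 7, 3, 14, 13]
Entering loop: for v in items:

After execution: result = 3
3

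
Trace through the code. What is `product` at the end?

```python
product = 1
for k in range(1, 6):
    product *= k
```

Let's trace through this code step by step.

Initialize: product = 1
Entering loop: for k in range(1, 6):

After execution: product = 120
120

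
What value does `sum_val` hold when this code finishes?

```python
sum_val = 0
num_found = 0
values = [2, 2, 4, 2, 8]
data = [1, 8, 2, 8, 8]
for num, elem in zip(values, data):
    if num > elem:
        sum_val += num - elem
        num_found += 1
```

Let's trace through this code step by step.

Initialize: sum_val = 0
Initialize: num_found = 0
Initialize: values = [2, 2, 4, 2, 8]
Initialize: data = [1, 8, 2, 8, 8]
Entering loop: for num, elem in zip(values, data):

After execution: sum_val = 3
3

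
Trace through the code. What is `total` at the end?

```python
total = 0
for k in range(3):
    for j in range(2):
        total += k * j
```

Let's trace through this code step by step.

Initialize: total = 0
Entering loop: for k in range(3):

After execution: total = 3
3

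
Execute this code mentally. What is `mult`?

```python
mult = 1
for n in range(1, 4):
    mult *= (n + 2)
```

Let's trace through this code step by step.

Initialize: mult = 1
Entering loop: for n in range(1, 4):

After execution: mult = 60
60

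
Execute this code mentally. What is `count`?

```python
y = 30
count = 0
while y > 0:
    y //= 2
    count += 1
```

Let's trace through this code step by step.

Initialize: y = 30
Initialize: count = 0
Entering loop: while y > 0:

After execution: count = 5
5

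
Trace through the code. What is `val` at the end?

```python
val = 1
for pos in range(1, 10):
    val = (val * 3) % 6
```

Let's trace through this code step by step.

Initialize: val = 1
Entering loop: for pos in range(1, 10):

After execution: val = 3
3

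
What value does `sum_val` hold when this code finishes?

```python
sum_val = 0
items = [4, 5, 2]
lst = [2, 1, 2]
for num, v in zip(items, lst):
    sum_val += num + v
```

Let's trace through this code step by step.

Initialize: sum_val = 0
Initialize: items = [4, 5, 2]
Initialize: lst = [2, 1, 2]
Entering loop: for num, v in zip(items, lst):

After execution: sum_val = 16
16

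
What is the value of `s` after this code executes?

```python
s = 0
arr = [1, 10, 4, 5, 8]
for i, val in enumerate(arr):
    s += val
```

Let's trace through this code step by step.

Initialize: s = 0
Initialize: arr = [1, 10, 4, 5, 8]
Entering loop: for i, val in enumerate(arr):

After execution: s = 28
28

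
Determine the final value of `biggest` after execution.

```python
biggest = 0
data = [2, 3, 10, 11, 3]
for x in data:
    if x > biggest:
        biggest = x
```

Let's trace through this code step by step.

Initialize: biggest = 0
Initialize: data = [2, 3, 10, 11, 3]
Entering loop: for x in data:

After execution: biggest = 11
11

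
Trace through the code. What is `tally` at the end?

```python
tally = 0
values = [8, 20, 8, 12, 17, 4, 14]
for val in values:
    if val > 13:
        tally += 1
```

Let's trace through this code step by step.

Initialize: tally = 0
Initialize: values = [8, 20, 8, 12, 17, 4, 14]
Entering loop: for val in values:

After execution: tally = 3
3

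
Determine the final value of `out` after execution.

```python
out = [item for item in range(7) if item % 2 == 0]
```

Let's trace through this code step by step.

Initialize: out = [item for item in range(7) if item % 2 == 0]

After execution: out = [0, 2, 4, 6]
[0, 2, 4, 6]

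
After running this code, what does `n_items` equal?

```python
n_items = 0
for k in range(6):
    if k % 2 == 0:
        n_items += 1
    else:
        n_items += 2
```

Let's trace through this code step by step.

Initialize: n_items = 0
Entering loop: for k in range(6):

After execution: n_items = 9
9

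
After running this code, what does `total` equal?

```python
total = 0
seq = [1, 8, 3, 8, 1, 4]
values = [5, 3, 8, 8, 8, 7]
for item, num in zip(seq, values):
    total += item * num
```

Let's trace through this code step by step.

Initialize: total = 0
Initialize: seq = [1, 8, 3, 8, 1, 4]
Initialize: values = [5, 3, 8, 8, 8, 7]
Entering loop: for item, num in zip(seq, values):

After execution: total = 153
153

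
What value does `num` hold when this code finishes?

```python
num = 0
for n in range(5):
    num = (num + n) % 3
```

Let's trace through this code step by step.

Initialize: num = 0
Entering loop: for n in range(5):

After execution: num = 1
1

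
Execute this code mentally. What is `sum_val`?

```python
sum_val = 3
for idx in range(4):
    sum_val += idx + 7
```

Let's trace through this code step by step.

Initialize: sum_val = 3
Entering loop: for idx in range(4):

After execution: sum_val = 37
37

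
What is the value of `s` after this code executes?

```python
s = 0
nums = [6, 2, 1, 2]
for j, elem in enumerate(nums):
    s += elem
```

Let's trace through this code step by step.

Initialize: s = 0
Initialize: nums = [6, 2, 1, 2]
Entering loop: for j, elem in enumerate(nums):

After execution: s = 11
11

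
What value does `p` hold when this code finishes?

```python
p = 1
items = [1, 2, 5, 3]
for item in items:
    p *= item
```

Let's trace through this code step by step.

Initialize: p = 1
Initialize: items = [1, 2, 5, 3]
Entering loop: for item in items:

After execution: p = 30
30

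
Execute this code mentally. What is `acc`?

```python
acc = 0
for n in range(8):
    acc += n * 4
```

Let's trace through this code step by step.

Initialize: acc = 0
Entering loop: for n in range(8):

After execution: acc = 112
112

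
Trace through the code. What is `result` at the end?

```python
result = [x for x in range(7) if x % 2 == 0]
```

Let's trace through this code step by step.

Initialize: result = [x for x in range(7) if x % 2 == 0]

After execution: result = [0, 2, 4, 6]
[0, 2, 4, 6]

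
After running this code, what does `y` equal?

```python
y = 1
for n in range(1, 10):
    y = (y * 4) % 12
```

Let's trace through this code step by step.

Initialize: y = 1
Entering loop: for n in range(1, 10):

After execution: y = 4
4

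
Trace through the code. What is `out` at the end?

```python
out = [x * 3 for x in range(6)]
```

Let's trace through this code step by step.

Initialize: out = [x * 3 for x in range(6)]

After execution: out = [0, 3, 6, 9, 12, 15]
[0, 3, 6, 9, 12, 15]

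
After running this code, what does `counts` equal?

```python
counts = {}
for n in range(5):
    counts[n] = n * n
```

Let's trace through this code step by step.

Initialize: counts = {}
Entering loop: for n in range(5):

After execution: counts = {0: 0, 1: 1, 2: 4, 3: 9, 4: 16}
{0: 0, 1: 1, 2: 4, 3: 9, 4: 16}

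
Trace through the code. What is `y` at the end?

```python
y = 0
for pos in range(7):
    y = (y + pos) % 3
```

Let's trace through this code step by step.

Initialize: y = 0
Entering loop: for pos in range(7):

After execution: y = 0
0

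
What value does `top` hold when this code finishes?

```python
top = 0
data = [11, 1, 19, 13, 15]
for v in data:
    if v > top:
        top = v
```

Let's trace through this code step by step.

Initialize: top = 0
Initialize: data = [11, 1, 19, 13, 15]
Entering loop: for v in data:

After execution: top = 19
19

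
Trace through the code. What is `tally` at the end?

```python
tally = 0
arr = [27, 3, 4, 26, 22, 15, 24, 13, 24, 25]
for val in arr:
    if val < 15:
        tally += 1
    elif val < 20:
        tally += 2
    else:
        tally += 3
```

Let's trace through this code step by step.

Initialize: tally = 0
Initialize: arr = [27, 3, 4, 26, 22, 15, 24, 13, 24, 25]
Entering loop: for val in arr:

After execution: tally = 23
23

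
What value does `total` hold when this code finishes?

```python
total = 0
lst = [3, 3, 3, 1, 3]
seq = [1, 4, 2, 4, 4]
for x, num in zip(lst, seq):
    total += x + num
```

Let's trace through this code step by step.

Initialize: total = 0
Initialize: lst = [3, 3, 3, 1, 3]
Initialize: seq = [1, 4, 2, 4, 4]
Entering loop: for x, num in zip(lst, seq):

After execution: total = 28
28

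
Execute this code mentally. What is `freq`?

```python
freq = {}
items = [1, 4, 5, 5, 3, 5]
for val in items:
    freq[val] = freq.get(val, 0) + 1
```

Let's trace through this code step by step.

Initialize: freq = {}
Initialize: items = [1, 4, 5, 5, 3, 5]
Entering loop: for val in items:

After execution: freq = {1: 1, 4: 1, 5: 3, 3: 1}
{1: 1, 4: 1, 5: 3, 3: 1}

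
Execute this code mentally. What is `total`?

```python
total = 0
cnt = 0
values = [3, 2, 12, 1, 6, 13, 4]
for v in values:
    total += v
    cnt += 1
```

Let's trace through this code step by step.

Initialize: total = 0
Initialize: cnt = 0
Initialize: values = [3, 2, 12, 1, 6, 13, 4]
Entering loop: for v in values:

After execution: total = 41
41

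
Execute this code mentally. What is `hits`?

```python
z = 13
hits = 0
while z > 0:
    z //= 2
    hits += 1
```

Let's trace through this code step by step.

Initialize: z = 13
Initialize: hits = 0
Entering loop: while z > 0:

After execution: hits = 4
4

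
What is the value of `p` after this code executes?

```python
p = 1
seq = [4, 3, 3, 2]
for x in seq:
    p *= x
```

Let's trace through this code step by step.

Initialize: p = 1
Initialize: seq = [4, 3, 3, 2]
Entering loop: for x in seq:

After execution: p = 72
72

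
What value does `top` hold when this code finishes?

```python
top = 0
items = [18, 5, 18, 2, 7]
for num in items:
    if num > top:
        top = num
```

Let's trace through this code step by step.

Initialize: top = 0
Initialize: items = [18, 5, 18, 2, 7]
Entering loop: for num in items:

After execution: top = 18
18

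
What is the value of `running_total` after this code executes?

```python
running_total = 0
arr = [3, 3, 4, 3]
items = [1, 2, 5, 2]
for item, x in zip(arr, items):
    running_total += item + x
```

Let's trace through this code step by step.

Initialize: running_total = 0
Initialize: arr = [3, 3, 4, 3]
Initialize: items = [1, 2, 5, 2]
Entering loop: for item, x in zip(arr, items):

After execution: running_total = 23
23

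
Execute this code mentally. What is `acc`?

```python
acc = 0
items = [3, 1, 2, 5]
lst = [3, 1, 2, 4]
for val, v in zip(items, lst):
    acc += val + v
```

Let's trace through this code step by step.

Initialize: acc = 0
Initialize: items = [3, 1, 2, 5]
Initialize: lst = [3, 1, 2, 4]
Entering loop: for val, v in zip(items, lst):

After execution: acc = 21
21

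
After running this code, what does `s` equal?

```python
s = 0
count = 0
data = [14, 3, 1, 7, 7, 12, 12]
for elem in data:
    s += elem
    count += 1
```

Let's trace through this code step by step.

Initialize: s = 0
Initialize: count = 0
Initialize: data = [14, 3, 1, 7, 7, 12, 12]
Entering loop: for elem in data:

After execution: s = 56
56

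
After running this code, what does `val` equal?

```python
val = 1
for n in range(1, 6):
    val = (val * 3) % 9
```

Let's trace through this code step by step.

Initialize: val = 1
Entering loop: for n in range(1, 6):

After execution: val = 0
0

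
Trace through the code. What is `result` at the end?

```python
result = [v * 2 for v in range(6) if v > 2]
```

Let's trace through this code step by step.

Initialize: result = [v * 2 for v in range(6) if v > 2]

After execution: result = [6, 8, 10]
[6, 8, 10]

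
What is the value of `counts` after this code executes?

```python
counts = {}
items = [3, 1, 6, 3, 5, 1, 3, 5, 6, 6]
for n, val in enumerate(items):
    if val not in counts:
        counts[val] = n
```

Let's trace through this code step by step.

Initialize: counts = {}
Initialize: items = [3, 1, 6, 3, 5, 1, 3, 5, 6, 6]
Entering loop: for n, val in enumerate(items):

After execution: counts = {3: 0, 1: 1, 6: 2, 5: 4}
{3: 0, 1: 1, 6: 2, 5: 4}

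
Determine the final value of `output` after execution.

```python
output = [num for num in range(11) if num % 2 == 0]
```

Let's trace through this code step by step.

Initialize: output = [num for num in range(11) if num % 2 == 0]

After execution: output = [0, 2, 4, 6, 8, 10]
[0, 2, 4, 6, 8, 10]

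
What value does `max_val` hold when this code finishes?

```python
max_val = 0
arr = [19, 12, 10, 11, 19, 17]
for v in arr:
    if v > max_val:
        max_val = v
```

Let's trace through this code step by step.

Initialize: max_val = 0
Initialize: arr = [19, 12, 10, 11, 19, 17]
Entering loop: for v in arr:

After execution: max_val = 19
19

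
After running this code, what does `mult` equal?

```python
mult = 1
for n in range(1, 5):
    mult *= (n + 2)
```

Let's trace through this code step by step.

Initialize: mult = 1
Entering loop: for n in range(1, 5):

After execution: mult = 360
360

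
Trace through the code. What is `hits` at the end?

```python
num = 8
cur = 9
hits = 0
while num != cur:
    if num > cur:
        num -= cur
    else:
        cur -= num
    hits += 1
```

Let's trace through this code step by step.

Initialize: num = 8
Initialize: cur = 9
Initialize: hits = 0
Entering loop: while num != cur:

After execution: hits = 8
8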